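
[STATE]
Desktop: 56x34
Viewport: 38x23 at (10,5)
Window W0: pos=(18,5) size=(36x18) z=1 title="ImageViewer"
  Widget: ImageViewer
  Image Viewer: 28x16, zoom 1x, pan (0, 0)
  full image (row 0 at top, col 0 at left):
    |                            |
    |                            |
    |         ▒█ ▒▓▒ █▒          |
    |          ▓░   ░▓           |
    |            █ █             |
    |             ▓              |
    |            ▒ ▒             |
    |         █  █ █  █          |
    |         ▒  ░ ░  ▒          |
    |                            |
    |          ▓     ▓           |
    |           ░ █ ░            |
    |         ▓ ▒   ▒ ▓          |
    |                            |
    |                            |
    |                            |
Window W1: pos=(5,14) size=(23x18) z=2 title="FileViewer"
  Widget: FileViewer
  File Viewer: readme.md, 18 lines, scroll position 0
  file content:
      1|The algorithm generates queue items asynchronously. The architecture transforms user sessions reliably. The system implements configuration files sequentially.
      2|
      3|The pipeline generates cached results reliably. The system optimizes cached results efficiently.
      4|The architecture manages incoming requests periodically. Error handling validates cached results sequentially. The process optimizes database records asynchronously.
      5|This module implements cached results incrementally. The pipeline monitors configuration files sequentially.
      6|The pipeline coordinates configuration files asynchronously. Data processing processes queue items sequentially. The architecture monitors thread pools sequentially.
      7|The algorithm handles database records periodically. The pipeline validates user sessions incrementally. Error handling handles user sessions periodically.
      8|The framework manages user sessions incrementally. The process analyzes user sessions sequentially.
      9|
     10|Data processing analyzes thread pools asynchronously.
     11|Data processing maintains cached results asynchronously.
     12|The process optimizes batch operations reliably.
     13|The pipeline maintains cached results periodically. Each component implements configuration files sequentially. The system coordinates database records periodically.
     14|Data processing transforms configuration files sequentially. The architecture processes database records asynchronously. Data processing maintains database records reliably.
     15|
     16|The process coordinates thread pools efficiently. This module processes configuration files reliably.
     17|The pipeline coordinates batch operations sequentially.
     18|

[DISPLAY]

        ┏━━━━━━━━━━━━━━━━━━━━━━━━━━━━━
        ┃ ImageViewer                 
        ┠─────────────────────────────
        ┃                             
        ┃                             
        ┃         ▒█ ▒▓▒ █▒           
        ┃          ▓░   ░▓            
        ┃            █ █              
        ┃             ▓               
━━━━━━━━━━━━━━━━━┓   ▒ ▒              
eViewer          ┃█  █ █  █           
─────────────────┨▒  ░ ░  ▒           
algorithm genera▲┃                    
                █┃ ▓     ▓            
pipeline generat░┃  ░ █ ░             
architecture man░┃▓ ▒   ▒ ▓           
 module implemen░┃                    
pipeline coordin░┃━━━━━━━━━━━━━━━━━━━━
algorithm handle░┃                    
framework manage░┃                    
                ░┃                    
 processing anal░┃                    
 processing main░┃                    


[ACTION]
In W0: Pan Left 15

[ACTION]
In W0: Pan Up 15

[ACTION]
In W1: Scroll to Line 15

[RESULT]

        ┏━━━━━━━━━━━━━━━━━━━━━━━━━━━━━
        ┃ ImageViewer                 
        ┠─────────────────────────────
        ┃                             
        ┃                             
        ┃         ▒█ ▒▓▒ █▒           
        ┃          ▓░   ░▓            
        ┃            █ █              
        ┃             ▓               
━━━━━━━━━━━━━━━━━┓   ▒ ▒              
eViewer          ┃█  █ █  █           
─────────────────┨▒  ░ ░  ▒           
 module implemen▲┃                    
pipeline coordin░┃ ▓     ▓            
algorithm handle░┃  ░ █ ░             
framework manage░┃▓ ▒   ▒ ▓           
                ░┃                    
 processing anal░┃━━━━━━━━━━━━━━━━━━━━
 processing main░┃                    
process optimize░┃                    
pipeline maintai░┃                    
 processing tran░┃                    
                ░┃                    


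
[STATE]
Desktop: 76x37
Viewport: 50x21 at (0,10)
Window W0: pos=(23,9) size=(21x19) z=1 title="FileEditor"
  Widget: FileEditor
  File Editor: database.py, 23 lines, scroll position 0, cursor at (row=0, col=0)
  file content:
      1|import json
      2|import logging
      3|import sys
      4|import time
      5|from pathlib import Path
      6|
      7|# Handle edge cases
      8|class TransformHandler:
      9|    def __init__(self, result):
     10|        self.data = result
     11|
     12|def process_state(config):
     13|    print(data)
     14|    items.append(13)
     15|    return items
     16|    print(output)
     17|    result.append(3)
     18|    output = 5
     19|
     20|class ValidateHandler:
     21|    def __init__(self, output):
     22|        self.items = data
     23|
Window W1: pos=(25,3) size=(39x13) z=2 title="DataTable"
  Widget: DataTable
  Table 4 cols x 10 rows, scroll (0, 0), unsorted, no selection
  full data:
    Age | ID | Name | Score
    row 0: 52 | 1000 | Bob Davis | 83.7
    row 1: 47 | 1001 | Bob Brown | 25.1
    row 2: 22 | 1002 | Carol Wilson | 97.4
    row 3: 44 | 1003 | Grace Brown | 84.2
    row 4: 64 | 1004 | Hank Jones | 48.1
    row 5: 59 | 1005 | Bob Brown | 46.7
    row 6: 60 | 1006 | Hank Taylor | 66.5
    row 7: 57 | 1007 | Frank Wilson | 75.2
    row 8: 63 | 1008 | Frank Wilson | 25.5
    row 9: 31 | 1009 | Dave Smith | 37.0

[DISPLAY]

                       ┃ ┃22 │1002│Carol Wilson│97
                       ┠─┃44 │1003│Grace Brown │84
                       ┃█┃64 │1004│Hank Jones  │48
                       ┃i┃59 │1005│Bob Brown   │46
                       ┃i┃60 │1006│Hank Taylor │66
                       ┃i┗━━━━━━━━━━━━━━━━━━━━━━━━
                       ┃from pathlib impor░┃      
                       ┃                  ░┃      
                       ┃# Handle edge case░┃      
                       ┃class TransformHan░┃      
                       ┃    def __init__(s░┃      
                       ┃        self.data ░┃      
                       ┃                  ░┃      
                       ┃def process_state(░┃      
                       ┃    print(data)   ░┃      
                       ┃    items.append(1░┃      
                       ┃    return items  ▼┃      
                       ┗━━━━━━━━━━━━━━━━━━━┛      
                                                  
                                                  
                                                  


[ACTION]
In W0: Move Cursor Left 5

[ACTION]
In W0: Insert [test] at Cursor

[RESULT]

                       ┃ ┃22 │1002│Carol Wilson│97
                       ┠─┃44 │1003│Grace Brown │84
                       ┃t┃64 │1004│Hank Jones  │48
                       ┃i┃59 │1005│Bob Brown   │46
                       ┃i┃60 │1006│Hank Taylor │66
                       ┃i┗━━━━━━━━━━━━━━━━━━━━━━━━
                       ┃from pathlib impor░┃      
                       ┃                  ░┃      
                       ┃# Handle edge case░┃      
                       ┃class TransformHan░┃      
                       ┃    def __init__(s░┃      
                       ┃        self.data ░┃      
                       ┃                  ░┃      
                       ┃def process_state(░┃      
                       ┃    print(data)   ░┃      
                       ┃    items.append(1░┃      
                       ┃    return items  ▼┃      
                       ┗━━━━━━━━━━━━━━━━━━━┛      
                                                  
                                                  
                                                  


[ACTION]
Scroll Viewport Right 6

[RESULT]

                 ┃ ┃22 │1002│Carol Wilson│97.4    
                 ┠─┃44 │1003│Grace Brown │84.2    
                 ┃t┃64 │1004│Hank Jones  │48.1    
                 ┃i┃59 │1005│Bob Brown   │46.7    
                 ┃i┃60 │1006│Hank Taylor │66.5    
                 ┃i┗━━━━━━━━━━━━━━━━━━━━━━━━━━━━━━
                 ┃from pathlib impor░┃            
                 ┃                  ░┃            
                 ┃# Handle edge case░┃            
                 ┃class TransformHan░┃            
                 ┃    def __init__(s░┃            
                 ┃        self.data ░┃            
                 ┃                  ░┃            
                 ┃def process_state(░┃            
                 ┃    print(data)   ░┃            
                 ┃    items.append(1░┃            
                 ┃    return items  ▼┃            
                 ┗━━━━━━━━━━━━━━━━━━━┛            
                                                  
                                                  
                                                  


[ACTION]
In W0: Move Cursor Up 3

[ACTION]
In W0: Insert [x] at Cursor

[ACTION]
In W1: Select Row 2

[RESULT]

                 ┃ ┃>2 │1002│Carol Wilson│97.4    
                 ┠─┃44 │1003│Grace Brown │84.2    
                 ┃t┃64 │1004│Hank Jones  │48.1    
                 ┃i┃59 │1005│Bob Brown   │46.7    
                 ┃i┃60 │1006│Hank Taylor │66.5    
                 ┃i┗━━━━━━━━━━━━━━━━━━━━━━━━━━━━━━
                 ┃from pathlib impor░┃            
                 ┃                  ░┃            
                 ┃# Handle edge case░┃            
                 ┃class TransformHan░┃            
                 ┃    def __init__(s░┃            
                 ┃        self.data ░┃            
                 ┃                  ░┃            
                 ┃def process_state(░┃            
                 ┃    print(data)   ░┃            
                 ┃    items.append(1░┃            
                 ┃    return items  ▼┃            
                 ┗━━━━━━━━━━━━━━━━━━━┛            
                                                  
                                                  
                                                  


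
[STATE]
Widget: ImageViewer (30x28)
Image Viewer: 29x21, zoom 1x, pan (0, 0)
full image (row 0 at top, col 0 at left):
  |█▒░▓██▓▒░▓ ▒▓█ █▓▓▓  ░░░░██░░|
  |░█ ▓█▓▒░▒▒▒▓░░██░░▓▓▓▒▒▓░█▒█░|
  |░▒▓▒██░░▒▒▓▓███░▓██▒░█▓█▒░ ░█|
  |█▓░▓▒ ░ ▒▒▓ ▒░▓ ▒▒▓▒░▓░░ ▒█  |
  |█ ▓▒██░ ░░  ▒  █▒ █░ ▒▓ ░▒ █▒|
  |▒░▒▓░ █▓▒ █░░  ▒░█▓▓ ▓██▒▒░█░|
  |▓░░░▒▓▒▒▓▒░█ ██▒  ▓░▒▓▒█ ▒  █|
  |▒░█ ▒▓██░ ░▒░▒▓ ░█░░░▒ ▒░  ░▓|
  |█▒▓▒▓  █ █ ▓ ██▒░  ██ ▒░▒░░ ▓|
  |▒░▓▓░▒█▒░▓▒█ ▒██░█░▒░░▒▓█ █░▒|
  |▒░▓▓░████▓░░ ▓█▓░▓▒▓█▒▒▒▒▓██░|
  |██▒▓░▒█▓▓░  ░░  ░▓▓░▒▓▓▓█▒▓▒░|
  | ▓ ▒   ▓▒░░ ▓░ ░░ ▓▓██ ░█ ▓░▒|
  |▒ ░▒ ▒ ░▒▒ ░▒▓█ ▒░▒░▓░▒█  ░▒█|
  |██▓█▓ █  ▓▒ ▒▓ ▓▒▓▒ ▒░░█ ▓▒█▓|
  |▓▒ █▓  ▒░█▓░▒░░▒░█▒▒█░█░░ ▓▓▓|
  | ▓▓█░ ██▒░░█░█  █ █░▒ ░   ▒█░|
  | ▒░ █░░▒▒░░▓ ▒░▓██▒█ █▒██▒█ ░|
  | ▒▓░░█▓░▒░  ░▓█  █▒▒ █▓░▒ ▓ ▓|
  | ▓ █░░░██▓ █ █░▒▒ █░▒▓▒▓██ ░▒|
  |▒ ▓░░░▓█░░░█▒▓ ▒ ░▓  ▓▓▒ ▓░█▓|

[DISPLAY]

█▒░▓██▓▒░▓ ▒▓█ █▓▓▓  ░░░░██░░ 
░█ ▓█▓▒░▒▒▒▓░░██░░▓▓▓▒▒▓░█▒█░ 
░▒▓▒██░░▒▒▓▓███░▓██▒░█▓█▒░ ░█ 
█▓░▓▒ ░ ▒▒▓ ▒░▓ ▒▒▓▒░▓░░ ▒█   
█ ▓▒██░ ░░  ▒  █▒ █░ ▒▓ ░▒ █▒ 
▒░▒▓░ █▓▒ █░░  ▒░█▓▓ ▓██▒▒░█░ 
▓░░░▒▓▒▒▓▒░█ ██▒  ▓░▒▓▒█ ▒  █ 
▒░█ ▒▓██░ ░▒░▒▓ ░█░░░▒ ▒░  ░▓ 
█▒▓▒▓  █ █ ▓ ██▒░  ██ ▒░▒░░ ▓ 
▒░▓▓░▒█▒░▓▒█ ▒██░█░▒░░▒▓█ █░▒ 
▒░▓▓░████▓░░ ▓█▓░▓▒▓█▒▒▒▒▓██░ 
██▒▓░▒█▓▓░  ░░  ░▓▓░▒▓▓▓█▒▓▒░ 
 ▓ ▒   ▓▒░░ ▓░ ░░ ▓▓██ ░█ ▓░▒ 
▒ ░▒ ▒ ░▒▒ ░▒▓█ ▒░▒░▓░▒█  ░▒█ 
██▓█▓ █  ▓▒ ▒▓ ▓▒▓▒ ▒░░█ ▓▒█▓ 
▓▒ █▓  ▒░█▓░▒░░▒░█▒▒█░█░░ ▓▓▓ 
 ▓▓█░ ██▒░░█░█  █ █░▒ ░   ▒█░ 
 ▒░ █░░▒▒░░▓ ▒░▓██▒█ █▒██▒█ ░ 
 ▒▓░░█▓░▒░  ░▓█  █▒▒ █▓░▒ ▓ ▓ 
 ▓ █░░░██▓ █ █░▒▒ █░▒▓▒▓██ ░▒ 
▒ ▓░░░▓█░░░█▒▓ ▒ ░▓  ▓▓▒ ▓░█▓ 
                              
                              
                              
                              
                              
                              
                              


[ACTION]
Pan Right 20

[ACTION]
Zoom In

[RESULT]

  ▒▒▓▓██  ██▓▓▓▓▓▓    ░░░░░░░░
  ▒▒▓▓██  ██▓▓▓▓▓▓    ░░░░░░░░
▒▒▓▓░░░░████░░░░▓▓▓▓▓▓▒▒▒▒▓▓░░
▒▒▓▓░░░░████░░░░▓▓▓▓▓▓▒▒▒▒▓▓░░
▓▓▓▓██████░░▓▓████▒▒░░██▓▓██▒▒
▓▓▓▓██████░░▓▓████▒▒░░██▓▓██▒▒
▓▓  ▒▒░░▓▓  ▒▒▒▒▓▓▒▒░░▓▓░░░░  
▓▓  ▒▒░░▓▓  ▒▒▒▒▓▓▒▒░░▓▓░░░░  
    ▒▒    ██▒▒  ██░░  ▒▒▓▓  ░░
    ▒▒    ██▒▒  ██░░  ▒▒▓▓  ░░
██░░░░    ▒▒░░██▓▓▓▓  ▓▓████▒▒
██░░░░    ▒▒░░██▓▓▓▓  ▓▓████▒▒
░░██  ████▒▒    ▓▓░░▒▒▓▓▒▒██  
░░██  ████▒▒    ▓▓░░▒▒▓▓▒▒██  
░░▒▒░░▒▒▓▓  ░░██░░░░░░▒▒  ▒▒░░
░░▒▒░░▒▒▓▓  ░░██░░░░░░▒▒  ▒▒░░
  ▓▓  ████▒▒░░    ████  ▒▒░░▒▒
  ▓▓  ████▒▒░░    ████  ▒▒░░▒▒
▒▒██  ▒▒████░░██░░▒▒░░░░▒▒▓▓██
▒▒██  ▒▒████░░██░░▒▒░░░░▒▒▓▓██
░░░░  ▓▓██▓▓░░▓▓▒▒▓▓██▒▒▒▒▒▒▒▒
░░░░  ▓▓██▓▓░░▓▓▒▒▓▓██▒▒▒▒▒▒▒▒
    ░░░░    ░░▓▓▓▓░░▒▒▓▓▓▓▓▓██
    ░░░░    ░░▓▓▓▓░░▒▒▓▓▓▓▓▓██
░░  ▓▓░░  ░░░░  ▓▓▓▓████  ░░██
░░  ▓▓░░  ░░░░  ▓▓▓▓████  ░░██
  ░░▒▒▓▓██  ▒▒░░▒▒░░▓▓░░▒▒██  
  ░░▒▒▓▓██  ▒▒░░▒▒░░▓▓░░▒▒██  


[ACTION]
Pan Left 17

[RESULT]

▒░░▓▓████▓▓▒▒░░▓▓  ▒▒▓▓██  ██▓
▒░░▓▓████▓▓▒▒░░▓▓  ▒▒▓▓██  ██▓
█  ▓▓██▓▓▒▒░░▒▒▒▒▒▒▓▓░░░░████░
█  ▓▓██▓▓▒▒░░▒▒▒▒▒▒▓▓░░░░████░
▒▓▓▒▒████░░░░▒▒▒▒▓▓▓▓██████░░▓
▒▓▓▒▒████░░░░▒▒▒▒▓▓▓▓██████░░▓
▓░░▓▓▒▒  ░░  ▒▒▒▒▓▓  ▒▒░░▓▓  ▒
▓░░▓▓▒▒  ░░  ▒▒▒▒▓▓  ▒▒░░▓▓  ▒
 ▓▓▒▒████░░  ░░░░    ▒▒    ██▒
 ▓▓▒▒████░░  ░░░░    ▒▒    ██▒
░▒▒▓▓░░  ██▓▓▒▒  ██░░░░    ▒▒░
░▒▒▓▓░░  ██▓▓▒▒  ██░░░░    ▒▒░
░░░░░▒▒▓▓▒▒▒▒▓▓▒▒░░██  ████▒▒ 
░░░░░▒▒▓▓▒▒▒▒▓▓▒▒░░██  ████▒▒ 
░██  ▒▒▓▓████░░  ░░▒▒░░▒▒▓▓  ░
░██  ▒▒▓▓████░░  ░░▒▒░░▒▒▓▓  ░
▒▓▓▒▒▓▓    ██  ██  ▓▓  ████▒▒░
▒▓▓▒▒▓▓    ██  ██  ▓▓  ████▒▒░
░▓▓▓▓░░▒▒██▒▒░░▓▓▒▒██  ▒▒████░
░▓▓▓▓░░▒▒██▒▒░░▓▓▒▒██  ▒▒████░
░▓▓▓▓░░████████▓▓░░░░  ▓▓██▓▓░
░▓▓▓▓░░████████▓▓░░░░  ▓▓██▓▓░
█▒▒▓▓░░▒▒██▓▓▓▓░░    ░░░░    ░
█▒▒▓▓░░▒▒██▓▓▓▓░░    ░░░░    ░
▓  ▒▒      ▓▓▒▒░░░░  ▓▓░░  ░░░
▓  ▒▒      ▓▓▒▒░░░░  ▓▓░░  ░░░
 ░░▒▒  ▒▒  ░░▒▒▒▒  ░░▒▒▓▓██  ▒
 ░░▒▒  ▒▒  ░░▒▒▒▒  ░░▒▒▓▓██  ▒


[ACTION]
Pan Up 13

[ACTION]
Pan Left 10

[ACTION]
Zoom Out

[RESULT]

█▒░▓██▓▒░▓ ▒▓█ █▓▓▓  ░░░░██░░ 
░█ ▓█▓▒░▒▒▒▓░░██░░▓▓▓▒▒▓░█▒█░ 
░▒▓▒██░░▒▒▓▓███░▓██▒░█▓█▒░ ░█ 
█▓░▓▒ ░ ▒▒▓ ▒░▓ ▒▒▓▒░▓░░ ▒█   
█ ▓▒██░ ░░  ▒  █▒ █░ ▒▓ ░▒ █▒ 
▒░▒▓░ █▓▒ █░░  ▒░█▓▓ ▓██▒▒░█░ 
▓░░░▒▓▒▒▓▒░█ ██▒  ▓░▒▓▒█ ▒  █ 
▒░█ ▒▓██░ ░▒░▒▓ ░█░░░▒ ▒░  ░▓ 
█▒▓▒▓  █ █ ▓ ██▒░  ██ ▒░▒░░ ▓ 
▒░▓▓░▒█▒░▓▒█ ▒██░█░▒░░▒▓█ █░▒ 
▒░▓▓░████▓░░ ▓█▓░▓▒▓█▒▒▒▒▓██░ 
██▒▓░▒█▓▓░  ░░  ░▓▓░▒▓▓▓█▒▓▒░ 
 ▓ ▒   ▓▒░░ ▓░ ░░ ▓▓██ ░█ ▓░▒ 
▒ ░▒ ▒ ░▒▒ ░▒▓█ ▒░▒░▓░▒█  ░▒█ 
██▓█▓ █  ▓▒ ▒▓ ▓▒▓▒ ▒░░█ ▓▒█▓ 
▓▒ █▓  ▒░█▓░▒░░▒░█▒▒█░█░░ ▓▓▓ 
 ▓▓█░ ██▒░░█░█  █ █░▒ ░   ▒█░ 
 ▒░ █░░▒▒░░▓ ▒░▓██▒█ █▒██▒█ ░ 
 ▒▓░░█▓░▒░  ░▓█  █▒▒ █▓░▒ ▓ ▓ 
 ▓ █░░░██▓ █ █░▒▒ █░▒▓▒▓██ ░▒ 
▒ ▓░░░▓█░░░█▒▓ ▒ ░▓  ▓▓▒ ▓░█▓ 
                              
                              
                              
                              
                              
                              
                              


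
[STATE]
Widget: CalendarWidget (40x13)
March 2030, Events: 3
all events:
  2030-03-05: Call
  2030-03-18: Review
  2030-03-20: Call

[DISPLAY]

               March 2030               
Mo Tu We Th Fr Sa Su                    
             1  2  3                    
 4  5*  6  7  8  9 10                   
11 12 13 14 15 16 17                    
18* 19 20* 21 22 23 24                  
25 26 27 28 29 30 31                    
                                        
                                        
                                        
                                        
                                        
                                        


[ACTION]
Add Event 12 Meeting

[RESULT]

               March 2030               
Mo Tu We Th Fr Sa Su                    
             1  2  3                    
 4  5*  6  7  8  9 10                   
11 12* 13 14 15 16 17                   
18* 19 20* 21 22 23 24                  
25 26 27 28 29 30 31                    
                                        
                                        
                                        
                                        
                                        
                                        


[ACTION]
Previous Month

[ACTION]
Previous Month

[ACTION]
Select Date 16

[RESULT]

              January 2030              
Mo Tu We Th Fr Sa Su                    
    1  2  3  4  5  6                    
 7  8  9 10 11 12 13                    
14 15 [16] 17 18 19 20                  
21 22 23 24 25 26 27                    
28 29 30 31                             
                                        
                                        
                                        
                                        
                                        
                                        


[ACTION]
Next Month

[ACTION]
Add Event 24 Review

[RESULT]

             February 2030              
Mo Tu We Th Fr Sa Su                    
             1  2  3                    
 4  5  6  7  8  9 10                    
11 12 13 14 15 16 17                    
18 19 20 21 22 23 24*                   
25 26 27 28                             
                                        
                                        
                                        
                                        
                                        
                                        


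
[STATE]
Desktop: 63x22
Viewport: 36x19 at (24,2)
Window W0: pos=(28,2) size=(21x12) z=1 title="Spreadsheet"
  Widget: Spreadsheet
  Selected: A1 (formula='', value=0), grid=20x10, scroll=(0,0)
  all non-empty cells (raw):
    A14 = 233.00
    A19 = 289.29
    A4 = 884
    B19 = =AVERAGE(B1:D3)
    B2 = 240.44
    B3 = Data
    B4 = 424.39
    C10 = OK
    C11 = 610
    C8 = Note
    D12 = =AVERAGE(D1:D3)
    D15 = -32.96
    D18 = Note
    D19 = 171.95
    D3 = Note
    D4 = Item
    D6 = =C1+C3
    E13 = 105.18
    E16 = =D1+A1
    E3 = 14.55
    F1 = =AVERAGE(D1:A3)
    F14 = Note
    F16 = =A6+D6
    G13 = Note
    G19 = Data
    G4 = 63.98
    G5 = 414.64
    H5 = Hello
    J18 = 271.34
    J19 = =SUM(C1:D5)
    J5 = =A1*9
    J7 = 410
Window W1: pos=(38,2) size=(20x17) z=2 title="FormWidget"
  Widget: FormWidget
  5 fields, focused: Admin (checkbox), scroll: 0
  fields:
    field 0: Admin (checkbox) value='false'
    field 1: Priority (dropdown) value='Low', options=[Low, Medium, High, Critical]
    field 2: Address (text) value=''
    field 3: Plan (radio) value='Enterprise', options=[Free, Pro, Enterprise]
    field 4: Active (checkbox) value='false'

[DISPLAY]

    ┏━━━━━━━━━┏━━━━━━━━━━━━━━━━━━┓  
    ┃ Spreadsh┃ FormWidget       ┃  
    ┠─────────┠──────────────────┨  
    ┃A1:      ┃> Admin:      [ ] ┃  
    ┃       A ┃  Priority:   [L▼]┃  
    ┃---------┃  Address:    [  ]┃  
    ┃  1      ┃  Plan:       ( ) ┃  
    ┃  2      ┃  Active:     [ ] ┃  
    ┃  3      ┃                  ┃  
    ┃  4      ┃                  ┃  
    ┃  5      ┃                  ┃  
    ┗━━━━━━━━━┃                  ┃  
              ┃                  ┃  
              ┃                  ┃  
              ┃                  ┃  
              ┃                  ┃  
              ┗━━━━━━━━━━━━━━━━━━┛  
                                    
                                    


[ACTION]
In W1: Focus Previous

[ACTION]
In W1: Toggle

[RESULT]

    ┏━━━━━━━━━┏━━━━━━━━━━━━━━━━━━┓  
    ┃ Spreadsh┃ FormWidget       ┃  
    ┠─────────┠──────────────────┨  
    ┃A1:      ┃  Admin:      [ ] ┃  
    ┃       A ┃  Priority:   [L▼]┃  
    ┃---------┃  Address:    [  ]┃  
    ┃  1      ┃  Plan:       ( ) ┃  
    ┃  2      ┃> Active:     [x] ┃  
    ┃  3      ┃                  ┃  
    ┃  4      ┃                  ┃  
    ┃  5      ┃                  ┃  
    ┗━━━━━━━━━┃                  ┃  
              ┃                  ┃  
              ┃                  ┃  
              ┃                  ┃  
              ┃                  ┃  
              ┗━━━━━━━━━━━━━━━━━━┛  
                                    
                                    


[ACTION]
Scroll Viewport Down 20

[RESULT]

    ┃ Spreadsh┃ FormWidget       ┃  
    ┠─────────┠──────────────────┨  
    ┃A1:      ┃  Admin:      [ ] ┃  
    ┃       A ┃  Priority:   [L▼]┃  
    ┃---------┃  Address:    [  ]┃  
    ┃  1      ┃  Plan:       ( ) ┃  
    ┃  2      ┃> Active:     [x] ┃  
    ┃  3      ┃                  ┃  
    ┃  4      ┃                  ┃  
    ┃  5      ┃                  ┃  
    ┗━━━━━━━━━┃                  ┃  
              ┃                  ┃  
              ┃                  ┃  
              ┃                  ┃  
              ┃                  ┃  
              ┗━━━━━━━━━━━━━━━━━━┛  
                                    
                                    
                                    


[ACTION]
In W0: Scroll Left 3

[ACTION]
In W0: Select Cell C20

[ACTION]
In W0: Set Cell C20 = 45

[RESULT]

    ┃ Spreadsh┃ FormWidget       ┃  
    ┠─────────┠──────────────────┨  
    ┃C20: 45  ┃  Admin:      [ ] ┃  
    ┃       A ┃  Priority:   [L▼]┃  
    ┃---------┃  Address:    [  ]┃  
    ┃  1      ┃  Plan:       ( ) ┃  
    ┃  2      ┃> Active:     [x] ┃  
    ┃  3      ┃                  ┃  
    ┃  4      ┃                  ┃  
    ┃  5      ┃                  ┃  
    ┗━━━━━━━━━┃                  ┃  
              ┃                  ┃  
              ┃                  ┃  
              ┃                  ┃  
              ┃                  ┃  
              ┗━━━━━━━━━━━━━━━━━━┛  
                                    
                                    
                                    


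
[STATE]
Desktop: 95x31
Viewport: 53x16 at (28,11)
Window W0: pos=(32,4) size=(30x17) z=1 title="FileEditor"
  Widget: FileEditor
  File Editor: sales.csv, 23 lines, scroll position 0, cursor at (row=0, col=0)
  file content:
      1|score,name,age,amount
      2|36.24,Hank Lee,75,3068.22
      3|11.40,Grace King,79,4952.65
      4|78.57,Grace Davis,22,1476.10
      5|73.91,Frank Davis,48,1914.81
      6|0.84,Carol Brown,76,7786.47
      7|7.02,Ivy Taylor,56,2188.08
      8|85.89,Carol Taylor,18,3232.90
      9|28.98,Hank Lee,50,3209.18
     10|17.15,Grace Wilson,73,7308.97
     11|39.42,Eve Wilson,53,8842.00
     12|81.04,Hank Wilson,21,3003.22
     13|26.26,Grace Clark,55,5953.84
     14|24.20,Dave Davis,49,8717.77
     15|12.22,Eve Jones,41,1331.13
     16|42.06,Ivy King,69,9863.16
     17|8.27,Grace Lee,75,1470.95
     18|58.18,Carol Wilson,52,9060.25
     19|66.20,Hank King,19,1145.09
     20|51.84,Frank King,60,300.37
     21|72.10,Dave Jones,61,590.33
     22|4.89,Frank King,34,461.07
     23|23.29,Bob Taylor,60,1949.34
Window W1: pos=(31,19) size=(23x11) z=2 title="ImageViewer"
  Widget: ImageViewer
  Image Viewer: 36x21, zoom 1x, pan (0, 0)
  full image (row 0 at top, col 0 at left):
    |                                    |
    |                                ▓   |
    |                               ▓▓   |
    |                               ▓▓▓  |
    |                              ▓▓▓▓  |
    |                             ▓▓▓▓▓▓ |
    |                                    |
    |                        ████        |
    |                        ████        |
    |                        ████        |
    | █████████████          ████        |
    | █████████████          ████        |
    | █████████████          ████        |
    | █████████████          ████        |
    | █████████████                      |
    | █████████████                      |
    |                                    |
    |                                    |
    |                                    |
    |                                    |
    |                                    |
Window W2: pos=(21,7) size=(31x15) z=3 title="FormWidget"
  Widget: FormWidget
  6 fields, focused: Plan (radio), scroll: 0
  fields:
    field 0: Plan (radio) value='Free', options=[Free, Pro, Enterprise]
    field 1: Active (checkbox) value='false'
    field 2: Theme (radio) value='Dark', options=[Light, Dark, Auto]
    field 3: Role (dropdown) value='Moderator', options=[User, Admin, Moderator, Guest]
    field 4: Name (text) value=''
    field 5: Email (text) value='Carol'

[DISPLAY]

ve:     [ ]            ┃8,1914.8░┃                   
e:      ( ) Light  (●) ┃,7786.47░┃                   
:       [Moderator   ▼]┃2188.08 ░┃                   
:       [             ]┃18,3232.░┃                   
l:      [Carol        ]┃209.18  ░┃                   
                       ┃73,7308.░┃                   
                       ┃,8842.00░┃                   
                       ┃1,3003.2░┃                   
                       ┃━┓5953.8▼┃                   
                       ┃ ┃━━━━━━━┛                   
━━━━━━━━━━━━━━━━━━━━━━━┛─┨                           
   ┃                     ┃                           
   ┃                     ┃                           
   ┃                     ┃                           
   ┃                     ┃                           
   ┃                     ┃                           


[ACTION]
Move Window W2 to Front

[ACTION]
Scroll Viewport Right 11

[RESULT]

            ┃8,1914.8░┃                              
 Light  (●) ┃,7786.47░┃                              
derator   ▼]┃2188.08 ░┃                              
           ]┃18,3232.░┃                              
rol        ]┃209.18  ░┃                              
            ┃73,7308.░┃                              
            ┃,8842.00░┃                              
            ┃1,3003.2░┃                              
            ┃━┓5953.8▼┃                              
            ┃ ┃━━━━━━━┛                              
━━━━━━━━━━━━┛─┨                                      
              ┃                                      
              ┃                                      
              ┃                                      
              ┃                                      
              ┃                                      


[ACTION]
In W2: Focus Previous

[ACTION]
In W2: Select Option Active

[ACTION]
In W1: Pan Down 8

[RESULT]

            ┃8,1914.8░┃                              
 Light  (●) ┃,7786.47░┃                              
derator   ▼]┃2188.08 ░┃                              
           ]┃18,3232.░┃                              
rol        ]┃209.18  ░┃                              
            ┃73,7308.░┃                              
            ┃,8842.00░┃                              
            ┃1,3003.2░┃                              
            ┃━┓5953.8▼┃                              
            ┃ ┃━━━━━━━┛                              
━━━━━━━━━━━━┛─┨                                      
              ┃                                      
              ┃                                      
███████       ┃                                      
███████       ┃                                      
███████       ┃                                      


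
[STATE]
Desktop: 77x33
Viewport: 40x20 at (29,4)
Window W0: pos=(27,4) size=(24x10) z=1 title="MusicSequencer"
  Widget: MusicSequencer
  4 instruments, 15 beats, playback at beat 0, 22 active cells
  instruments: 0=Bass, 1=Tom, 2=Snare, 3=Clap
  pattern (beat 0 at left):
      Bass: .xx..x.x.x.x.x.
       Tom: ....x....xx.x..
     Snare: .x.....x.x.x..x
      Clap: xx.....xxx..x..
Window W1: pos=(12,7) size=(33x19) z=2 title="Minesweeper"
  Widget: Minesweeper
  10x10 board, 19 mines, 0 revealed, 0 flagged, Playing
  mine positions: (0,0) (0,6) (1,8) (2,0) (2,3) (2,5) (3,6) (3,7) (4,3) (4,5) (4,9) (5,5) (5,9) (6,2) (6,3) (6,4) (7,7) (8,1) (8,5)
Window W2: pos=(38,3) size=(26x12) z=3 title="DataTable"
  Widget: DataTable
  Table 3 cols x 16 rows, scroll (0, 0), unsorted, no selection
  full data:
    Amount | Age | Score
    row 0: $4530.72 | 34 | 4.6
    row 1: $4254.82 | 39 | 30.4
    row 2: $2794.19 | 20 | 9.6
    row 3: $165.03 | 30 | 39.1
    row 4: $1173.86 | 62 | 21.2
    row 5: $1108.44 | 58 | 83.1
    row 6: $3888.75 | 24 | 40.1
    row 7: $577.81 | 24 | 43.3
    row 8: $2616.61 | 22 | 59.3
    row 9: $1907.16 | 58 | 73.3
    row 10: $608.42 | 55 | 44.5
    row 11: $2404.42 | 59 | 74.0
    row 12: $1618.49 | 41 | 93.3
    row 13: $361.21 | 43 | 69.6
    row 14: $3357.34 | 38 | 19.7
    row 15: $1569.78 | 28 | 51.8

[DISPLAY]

━━━━━━━━━┃ DataTable              ┃     
MusicSequ┠────────────────────────┨     
─────────┃Amount  │Age│Score      ┃     
━━━━━━━━━┃────────┼───┼─────      ┃     
         ┃$4530.72│34 │4.6        ┃     
─────────┃$4254.82│39 │30.4       ┃     
         ┃$2794.19│20 │9.6        ┃     
         ┃$165.03 │30 │39.1       ┃     
         ┃$1173.86│62 │21.2       ┃     
         ┃$1108.44│58 │83.1       ┃     
         ┗━━━━━━━━━━━━━━━━━━━━━━━━┛     
               ┃                        
               ┃                        
               ┃                        
               ┃                        
               ┃                        
               ┃                        
               ┃                        
               ┃                        
               ┃                        


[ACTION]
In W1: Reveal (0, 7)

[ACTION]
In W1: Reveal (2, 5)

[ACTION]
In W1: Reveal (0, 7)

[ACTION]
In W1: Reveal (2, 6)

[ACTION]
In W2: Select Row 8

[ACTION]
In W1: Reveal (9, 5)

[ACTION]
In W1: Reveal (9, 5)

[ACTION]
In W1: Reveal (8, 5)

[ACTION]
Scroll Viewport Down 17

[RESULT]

         ┃$1108.44│58 │83.1       ┃     
         ┗━━━━━━━━━━━━━━━━━━━━━━━━┛     
               ┃                        
               ┃                        
               ┃                        
               ┃                        
               ┃                        
               ┃                        
               ┃                        
               ┃                        
               ┃                        
               ┃                        
━━━━━━━━━━━━━━━┛                        
                                        
                                        
                                        
                                        
                                        
                                        
                                        


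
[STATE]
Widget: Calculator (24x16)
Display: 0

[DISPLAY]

                       0
┌───┬───┬───┬───┐       
│ 7 │ 8 │ 9 │ ÷ │       
├───┼───┼───┼───┤       
│ 4 │ 5 │ 6 │ × │       
├───┼───┼───┼───┤       
│ 1 │ 2 │ 3 │ - │       
├───┼───┼───┼───┤       
│ 0 │ . │ = │ + │       
├───┼───┼───┼───┤       
│ C │ MC│ MR│ M+│       
└───┴───┴───┴───┘       
                        
                        
                        
                        


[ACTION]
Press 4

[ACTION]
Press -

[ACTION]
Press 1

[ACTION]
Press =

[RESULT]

                       3
┌───┬───┬───┬───┐       
│ 7 │ 8 │ 9 │ ÷ │       
├───┼───┼───┼───┤       
│ 4 │ 5 │ 6 │ × │       
├───┼───┼───┼───┤       
│ 1 │ 2 │ 3 │ - │       
├───┼───┼───┼───┤       
│ 0 │ . │ = │ + │       
├───┼───┼───┼───┤       
│ C │ MC│ MR│ M+│       
└───┴───┴───┴───┘       
                        
                        
                        
                        


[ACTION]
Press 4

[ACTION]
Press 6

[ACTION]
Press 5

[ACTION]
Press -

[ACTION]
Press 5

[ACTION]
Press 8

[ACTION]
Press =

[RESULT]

                     407
┌───┬───┬───┬───┐       
│ 7 │ 8 │ 9 │ ÷ │       
├───┼───┼───┼───┤       
│ 4 │ 5 │ 6 │ × │       
├───┼───┼───┼───┤       
│ 1 │ 2 │ 3 │ - │       
├───┼───┼───┼───┤       
│ 0 │ . │ = │ + │       
├───┼───┼───┼───┤       
│ C │ MC│ MR│ M+│       
└───┴───┴───┴───┘       
                        
                        
                        
                        
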